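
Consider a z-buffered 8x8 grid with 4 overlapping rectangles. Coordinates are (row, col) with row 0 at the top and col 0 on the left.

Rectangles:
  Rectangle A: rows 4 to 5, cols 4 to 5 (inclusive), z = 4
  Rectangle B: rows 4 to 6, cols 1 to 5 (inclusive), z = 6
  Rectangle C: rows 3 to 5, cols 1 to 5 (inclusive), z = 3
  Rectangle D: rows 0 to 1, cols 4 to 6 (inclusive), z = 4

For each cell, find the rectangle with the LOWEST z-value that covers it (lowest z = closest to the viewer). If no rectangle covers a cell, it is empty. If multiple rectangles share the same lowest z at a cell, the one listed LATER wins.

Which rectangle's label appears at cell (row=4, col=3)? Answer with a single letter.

Answer: C

Derivation:
Check cell (4,3):
  A: rows 4-5 cols 4-5 -> outside (col miss)
  B: rows 4-6 cols 1-5 z=6 -> covers; best now B (z=6)
  C: rows 3-5 cols 1-5 z=3 -> covers; best now C (z=3)
  D: rows 0-1 cols 4-6 -> outside (row miss)
Winner: C at z=3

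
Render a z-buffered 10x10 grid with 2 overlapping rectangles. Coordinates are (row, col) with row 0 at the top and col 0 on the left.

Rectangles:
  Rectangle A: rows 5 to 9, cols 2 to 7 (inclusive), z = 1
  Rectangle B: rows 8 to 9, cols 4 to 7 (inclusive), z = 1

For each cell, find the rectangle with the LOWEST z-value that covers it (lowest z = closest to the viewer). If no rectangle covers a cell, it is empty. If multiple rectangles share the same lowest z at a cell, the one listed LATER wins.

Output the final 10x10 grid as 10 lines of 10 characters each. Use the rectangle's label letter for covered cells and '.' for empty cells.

..........
..........
..........
..........
..........
..AAAAAA..
..AAAAAA..
..AAAAAA..
..AABBBB..
..AABBBB..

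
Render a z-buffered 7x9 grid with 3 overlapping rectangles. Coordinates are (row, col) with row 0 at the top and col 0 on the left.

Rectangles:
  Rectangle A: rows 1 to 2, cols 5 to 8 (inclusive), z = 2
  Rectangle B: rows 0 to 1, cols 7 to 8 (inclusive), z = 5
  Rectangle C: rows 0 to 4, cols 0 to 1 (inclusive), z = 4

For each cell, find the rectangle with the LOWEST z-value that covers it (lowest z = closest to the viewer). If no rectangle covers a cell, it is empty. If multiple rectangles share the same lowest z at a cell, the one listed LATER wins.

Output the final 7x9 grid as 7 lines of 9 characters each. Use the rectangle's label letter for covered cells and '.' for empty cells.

CC.....BB
CC...AAAA
CC...AAAA
CC.......
CC.......
.........
.........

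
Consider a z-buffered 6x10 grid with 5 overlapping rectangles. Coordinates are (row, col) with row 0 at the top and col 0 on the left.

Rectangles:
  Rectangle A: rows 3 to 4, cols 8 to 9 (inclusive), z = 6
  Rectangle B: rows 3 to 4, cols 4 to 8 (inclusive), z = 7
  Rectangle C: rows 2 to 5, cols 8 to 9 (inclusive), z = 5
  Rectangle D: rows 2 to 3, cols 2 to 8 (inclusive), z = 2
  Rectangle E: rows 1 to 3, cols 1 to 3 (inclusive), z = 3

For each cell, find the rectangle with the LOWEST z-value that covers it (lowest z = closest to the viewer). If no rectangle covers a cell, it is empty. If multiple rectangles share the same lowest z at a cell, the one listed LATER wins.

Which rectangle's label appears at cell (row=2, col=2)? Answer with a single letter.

Answer: D

Derivation:
Check cell (2,2):
  A: rows 3-4 cols 8-9 -> outside (row miss)
  B: rows 3-4 cols 4-8 -> outside (row miss)
  C: rows 2-5 cols 8-9 -> outside (col miss)
  D: rows 2-3 cols 2-8 z=2 -> covers; best now D (z=2)
  E: rows 1-3 cols 1-3 z=3 -> covers; best now D (z=2)
Winner: D at z=2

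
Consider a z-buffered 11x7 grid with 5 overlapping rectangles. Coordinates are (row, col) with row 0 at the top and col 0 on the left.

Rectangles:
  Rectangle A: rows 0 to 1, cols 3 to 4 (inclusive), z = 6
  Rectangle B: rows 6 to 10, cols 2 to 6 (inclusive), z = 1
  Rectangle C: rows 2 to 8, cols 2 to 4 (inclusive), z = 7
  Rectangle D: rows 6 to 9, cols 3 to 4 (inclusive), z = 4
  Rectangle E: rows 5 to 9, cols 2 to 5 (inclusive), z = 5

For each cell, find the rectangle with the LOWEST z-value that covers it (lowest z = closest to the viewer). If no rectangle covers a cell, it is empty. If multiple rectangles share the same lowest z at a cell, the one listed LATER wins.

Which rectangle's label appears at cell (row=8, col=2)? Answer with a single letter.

Check cell (8,2):
  A: rows 0-1 cols 3-4 -> outside (row miss)
  B: rows 6-10 cols 2-6 z=1 -> covers; best now B (z=1)
  C: rows 2-8 cols 2-4 z=7 -> covers; best now B (z=1)
  D: rows 6-9 cols 3-4 -> outside (col miss)
  E: rows 5-9 cols 2-5 z=5 -> covers; best now B (z=1)
Winner: B at z=1

Answer: B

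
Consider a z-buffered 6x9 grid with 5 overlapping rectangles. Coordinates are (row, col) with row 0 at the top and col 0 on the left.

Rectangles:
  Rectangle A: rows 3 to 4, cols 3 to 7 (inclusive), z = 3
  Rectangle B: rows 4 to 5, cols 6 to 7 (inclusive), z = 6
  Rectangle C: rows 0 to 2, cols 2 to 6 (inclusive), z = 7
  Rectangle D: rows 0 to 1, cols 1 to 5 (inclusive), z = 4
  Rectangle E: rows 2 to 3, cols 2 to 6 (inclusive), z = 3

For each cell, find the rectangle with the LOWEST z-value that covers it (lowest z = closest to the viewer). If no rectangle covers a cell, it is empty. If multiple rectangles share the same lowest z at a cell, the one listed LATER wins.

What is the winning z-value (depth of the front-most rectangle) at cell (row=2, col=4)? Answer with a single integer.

Check cell (2,4):
  A: rows 3-4 cols 3-7 -> outside (row miss)
  B: rows 4-5 cols 6-7 -> outside (row miss)
  C: rows 0-2 cols 2-6 z=7 -> covers; best now C (z=7)
  D: rows 0-1 cols 1-5 -> outside (row miss)
  E: rows 2-3 cols 2-6 z=3 -> covers; best now E (z=3)
Winner: E at z=3

Answer: 3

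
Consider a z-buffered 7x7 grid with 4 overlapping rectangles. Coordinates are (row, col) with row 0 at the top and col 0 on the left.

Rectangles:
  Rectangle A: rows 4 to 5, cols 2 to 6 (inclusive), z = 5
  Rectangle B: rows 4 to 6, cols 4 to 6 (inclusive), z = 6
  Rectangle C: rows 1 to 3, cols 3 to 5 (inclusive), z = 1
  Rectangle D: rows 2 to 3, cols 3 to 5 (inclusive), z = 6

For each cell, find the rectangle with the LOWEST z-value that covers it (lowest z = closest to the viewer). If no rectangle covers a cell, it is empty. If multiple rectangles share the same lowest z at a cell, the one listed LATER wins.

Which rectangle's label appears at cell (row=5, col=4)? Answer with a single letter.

Answer: A

Derivation:
Check cell (5,4):
  A: rows 4-5 cols 2-6 z=5 -> covers; best now A (z=5)
  B: rows 4-6 cols 4-6 z=6 -> covers; best now A (z=5)
  C: rows 1-3 cols 3-5 -> outside (row miss)
  D: rows 2-3 cols 3-5 -> outside (row miss)
Winner: A at z=5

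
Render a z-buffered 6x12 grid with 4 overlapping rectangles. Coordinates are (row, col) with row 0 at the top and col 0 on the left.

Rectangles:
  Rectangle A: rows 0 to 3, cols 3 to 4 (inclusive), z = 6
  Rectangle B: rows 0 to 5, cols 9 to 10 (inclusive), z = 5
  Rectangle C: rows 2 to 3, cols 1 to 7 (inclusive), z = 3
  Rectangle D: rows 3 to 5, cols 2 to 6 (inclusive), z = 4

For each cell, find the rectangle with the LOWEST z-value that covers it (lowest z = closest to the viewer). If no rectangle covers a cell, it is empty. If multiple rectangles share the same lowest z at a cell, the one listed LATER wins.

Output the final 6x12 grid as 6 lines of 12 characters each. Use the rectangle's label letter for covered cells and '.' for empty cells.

...AA....BB.
...AA....BB.
.CCCCCCC.BB.
.CCCCCCC.BB.
..DDDDD..BB.
..DDDDD..BB.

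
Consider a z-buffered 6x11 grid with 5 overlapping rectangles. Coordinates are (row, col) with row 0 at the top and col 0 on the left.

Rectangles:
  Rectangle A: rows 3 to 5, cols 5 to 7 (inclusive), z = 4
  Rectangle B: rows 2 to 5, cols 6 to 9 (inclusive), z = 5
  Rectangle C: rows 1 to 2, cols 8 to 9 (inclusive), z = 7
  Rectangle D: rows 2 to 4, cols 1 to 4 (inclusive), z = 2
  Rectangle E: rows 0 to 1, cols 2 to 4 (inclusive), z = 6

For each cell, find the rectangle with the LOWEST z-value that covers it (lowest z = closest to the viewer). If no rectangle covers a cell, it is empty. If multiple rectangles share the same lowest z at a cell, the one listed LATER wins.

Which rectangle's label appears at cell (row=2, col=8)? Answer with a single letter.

Answer: B

Derivation:
Check cell (2,8):
  A: rows 3-5 cols 5-7 -> outside (row miss)
  B: rows 2-5 cols 6-9 z=5 -> covers; best now B (z=5)
  C: rows 1-2 cols 8-9 z=7 -> covers; best now B (z=5)
  D: rows 2-4 cols 1-4 -> outside (col miss)
  E: rows 0-1 cols 2-4 -> outside (row miss)
Winner: B at z=5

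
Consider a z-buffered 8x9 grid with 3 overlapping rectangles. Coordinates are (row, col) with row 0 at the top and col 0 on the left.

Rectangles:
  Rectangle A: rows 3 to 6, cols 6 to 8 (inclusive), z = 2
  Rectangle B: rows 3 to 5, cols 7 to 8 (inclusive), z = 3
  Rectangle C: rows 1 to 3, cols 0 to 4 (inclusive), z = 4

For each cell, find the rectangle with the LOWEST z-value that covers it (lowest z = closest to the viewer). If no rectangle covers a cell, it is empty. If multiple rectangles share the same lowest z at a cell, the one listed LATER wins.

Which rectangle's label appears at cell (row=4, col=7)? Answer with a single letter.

Answer: A

Derivation:
Check cell (4,7):
  A: rows 3-6 cols 6-8 z=2 -> covers; best now A (z=2)
  B: rows 3-5 cols 7-8 z=3 -> covers; best now A (z=2)
  C: rows 1-3 cols 0-4 -> outside (row miss)
Winner: A at z=2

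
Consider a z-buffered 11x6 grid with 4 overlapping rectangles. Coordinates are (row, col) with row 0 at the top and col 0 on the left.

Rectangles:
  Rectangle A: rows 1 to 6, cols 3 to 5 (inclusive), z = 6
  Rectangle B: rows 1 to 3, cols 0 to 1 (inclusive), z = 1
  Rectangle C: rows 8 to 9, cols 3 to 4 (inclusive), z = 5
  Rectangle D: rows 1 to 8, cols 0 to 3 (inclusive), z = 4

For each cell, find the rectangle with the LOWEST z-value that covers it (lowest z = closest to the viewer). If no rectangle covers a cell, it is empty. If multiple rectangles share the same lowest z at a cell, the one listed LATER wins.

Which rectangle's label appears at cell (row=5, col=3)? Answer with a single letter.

Answer: D

Derivation:
Check cell (5,3):
  A: rows 1-6 cols 3-5 z=6 -> covers; best now A (z=6)
  B: rows 1-3 cols 0-1 -> outside (row miss)
  C: rows 8-9 cols 3-4 -> outside (row miss)
  D: rows 1-8 cols 0-3 z=4 -> covers; best now D (z=4)
Winner: D at z=4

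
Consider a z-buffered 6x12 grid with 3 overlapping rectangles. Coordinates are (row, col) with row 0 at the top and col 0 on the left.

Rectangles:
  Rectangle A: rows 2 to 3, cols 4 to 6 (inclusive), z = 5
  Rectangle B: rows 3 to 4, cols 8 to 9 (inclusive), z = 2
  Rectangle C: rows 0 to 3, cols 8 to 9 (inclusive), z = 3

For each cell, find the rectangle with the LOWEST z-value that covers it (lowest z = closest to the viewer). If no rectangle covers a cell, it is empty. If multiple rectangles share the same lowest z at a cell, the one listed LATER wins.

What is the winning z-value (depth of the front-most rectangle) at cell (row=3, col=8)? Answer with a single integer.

Check cell (3,8):
  A: rows 2-3 cols 4-6 -> outside (col miss)
  B: rows 3-4 cols 8-9 z=2 -> covers; best now B (z=2)
  C: rows 0-3 cols 8-9 z=3 -> covers; best now B (z=2)
Winner: B at z=2

Answer: 2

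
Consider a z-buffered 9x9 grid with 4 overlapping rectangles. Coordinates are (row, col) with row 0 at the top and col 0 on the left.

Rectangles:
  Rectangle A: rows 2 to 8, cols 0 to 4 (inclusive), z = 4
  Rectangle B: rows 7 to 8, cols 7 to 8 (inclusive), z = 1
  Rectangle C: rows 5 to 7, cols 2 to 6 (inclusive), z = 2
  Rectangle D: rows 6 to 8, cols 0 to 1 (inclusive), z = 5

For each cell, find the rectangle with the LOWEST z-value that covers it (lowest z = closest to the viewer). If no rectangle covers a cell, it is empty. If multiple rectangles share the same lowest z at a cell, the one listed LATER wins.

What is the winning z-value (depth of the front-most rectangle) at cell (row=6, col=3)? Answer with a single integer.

Answer: 2

Derivation:
Check cell (6,3):
  A: rows 2-8 cols 0-4 z=4 -> covers; best now A (z=4)
  B: rows 7-8 cols 7-8 -> outside (row miss)
  C: rows 5-7 cols 2-6 z=2 -> covers; best now C (z=2)
  D: rows 6-8 cols 0-1 -> outside (col miss)
Winner: C at z=2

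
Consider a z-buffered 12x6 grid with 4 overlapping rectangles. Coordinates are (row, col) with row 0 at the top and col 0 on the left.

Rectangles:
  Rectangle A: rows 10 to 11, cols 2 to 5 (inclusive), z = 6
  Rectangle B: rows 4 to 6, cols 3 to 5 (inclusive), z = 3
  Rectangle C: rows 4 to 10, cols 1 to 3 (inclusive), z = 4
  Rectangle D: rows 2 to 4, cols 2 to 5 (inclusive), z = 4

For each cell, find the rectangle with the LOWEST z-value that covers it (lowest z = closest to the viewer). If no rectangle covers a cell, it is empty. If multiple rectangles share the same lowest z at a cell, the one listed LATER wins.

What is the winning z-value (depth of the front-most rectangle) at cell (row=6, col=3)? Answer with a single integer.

Answer: 3

Derivation:
Check cell (6,3):
  A: rows 10-11 cols 2-5 -> outside (row miss)
  B: rows 4-6 cols 3-5 z=3 -> covers; best now B (z=3)
  C: rows 4-10 cols 1-3 z=4 -> covers; best now B (z=3)
  D: rows 2-4 cols 2-5 -> outside (row miss)
Winner: B at z=3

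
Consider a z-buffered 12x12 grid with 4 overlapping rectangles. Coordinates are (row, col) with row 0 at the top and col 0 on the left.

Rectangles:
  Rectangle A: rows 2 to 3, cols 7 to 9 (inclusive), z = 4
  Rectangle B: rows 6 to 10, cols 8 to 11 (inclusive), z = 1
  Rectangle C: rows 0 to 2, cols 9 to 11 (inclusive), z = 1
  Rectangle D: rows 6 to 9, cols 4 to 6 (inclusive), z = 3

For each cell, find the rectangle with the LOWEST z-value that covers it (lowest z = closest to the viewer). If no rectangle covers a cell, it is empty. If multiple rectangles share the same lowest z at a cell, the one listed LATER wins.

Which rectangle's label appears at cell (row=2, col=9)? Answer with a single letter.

Answer: C

Derivation:
Check cell (2,9):
  A: rows 2-3 cols 7-9 z=4 -> covers; best now A (z=4)
  B: rows 6-10 cols 8-11 -> outside (row miss)
  C: rows 0-2 cols 9-11 z=1 -> covers; best now C (z=1)
  D: rows 6-9 cols 4-6 -> outside (row miss)
Winner: C at z=1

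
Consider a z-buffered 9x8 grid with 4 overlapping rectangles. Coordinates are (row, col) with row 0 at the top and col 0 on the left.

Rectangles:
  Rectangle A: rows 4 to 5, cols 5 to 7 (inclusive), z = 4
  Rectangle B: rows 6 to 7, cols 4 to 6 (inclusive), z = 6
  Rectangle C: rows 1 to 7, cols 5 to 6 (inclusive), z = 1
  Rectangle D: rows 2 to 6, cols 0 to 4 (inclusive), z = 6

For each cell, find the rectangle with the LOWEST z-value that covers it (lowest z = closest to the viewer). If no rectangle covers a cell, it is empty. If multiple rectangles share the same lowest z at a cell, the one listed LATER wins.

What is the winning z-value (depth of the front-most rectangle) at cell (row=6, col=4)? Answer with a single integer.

Check cell (6,4):
  A: rows 4-5 cols 5-7 -> outside (row miss)
  B: rows 6-7 cols 4-6 z=6 -> covers; best now B (z=6)
  C: rows 1-7 cols 5-6 -> outside (col miss)
  D: rows 2-6 cols 0-4 z=6 -> covers; best now D (z=6)
Winner: D at z=6

Answer: 6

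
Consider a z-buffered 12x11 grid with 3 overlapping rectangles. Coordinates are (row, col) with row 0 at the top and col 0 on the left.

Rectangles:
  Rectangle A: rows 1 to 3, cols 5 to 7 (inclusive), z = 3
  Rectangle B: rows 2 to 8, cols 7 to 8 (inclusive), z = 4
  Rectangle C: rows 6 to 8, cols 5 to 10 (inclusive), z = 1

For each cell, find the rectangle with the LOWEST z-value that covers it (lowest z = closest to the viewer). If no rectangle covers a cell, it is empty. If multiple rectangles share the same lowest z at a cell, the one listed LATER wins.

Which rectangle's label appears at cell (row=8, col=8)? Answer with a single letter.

Answer: C

Derivation:
Check cell (8,8):
  A: rows 1-3 cols 5-7 -> outside (row miss)
  B: rows 2-8 cols 7-8 z=4 -> covers; best now B (z=4)
  C: rows 6-8 cols 5-10 z=1 -> covers; best now C (z=1)
Winner: C at z=1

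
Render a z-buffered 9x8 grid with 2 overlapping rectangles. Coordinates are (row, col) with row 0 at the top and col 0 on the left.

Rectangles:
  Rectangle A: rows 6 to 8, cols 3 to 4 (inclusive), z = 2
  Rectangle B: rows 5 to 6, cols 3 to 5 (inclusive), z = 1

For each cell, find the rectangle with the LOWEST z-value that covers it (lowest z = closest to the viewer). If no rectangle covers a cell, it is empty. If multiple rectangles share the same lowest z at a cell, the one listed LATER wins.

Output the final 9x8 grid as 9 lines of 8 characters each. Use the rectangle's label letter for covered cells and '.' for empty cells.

........
........
........
........
........
...BBB..
...BBB..
...AA...
...AA...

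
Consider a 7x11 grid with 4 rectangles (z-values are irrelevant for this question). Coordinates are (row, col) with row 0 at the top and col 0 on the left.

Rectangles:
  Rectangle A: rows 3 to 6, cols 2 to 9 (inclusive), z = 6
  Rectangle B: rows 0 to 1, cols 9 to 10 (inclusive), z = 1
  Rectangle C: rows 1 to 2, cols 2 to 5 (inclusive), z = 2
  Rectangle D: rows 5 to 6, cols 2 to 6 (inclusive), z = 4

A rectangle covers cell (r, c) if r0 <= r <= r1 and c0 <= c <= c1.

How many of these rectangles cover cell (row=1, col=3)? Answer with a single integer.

Check cell (1,3):
  A: rows 3-6 cols 2-9 -> outside (row miss)
  B: rows 0-1 cols 9-10 -> outside (col miss)
  C: rows 1-2 cols 2-5 -> covers
  D: rows 5-6 cols 2-6 -> outside (row miss)
Count covering = 1

Answer: 1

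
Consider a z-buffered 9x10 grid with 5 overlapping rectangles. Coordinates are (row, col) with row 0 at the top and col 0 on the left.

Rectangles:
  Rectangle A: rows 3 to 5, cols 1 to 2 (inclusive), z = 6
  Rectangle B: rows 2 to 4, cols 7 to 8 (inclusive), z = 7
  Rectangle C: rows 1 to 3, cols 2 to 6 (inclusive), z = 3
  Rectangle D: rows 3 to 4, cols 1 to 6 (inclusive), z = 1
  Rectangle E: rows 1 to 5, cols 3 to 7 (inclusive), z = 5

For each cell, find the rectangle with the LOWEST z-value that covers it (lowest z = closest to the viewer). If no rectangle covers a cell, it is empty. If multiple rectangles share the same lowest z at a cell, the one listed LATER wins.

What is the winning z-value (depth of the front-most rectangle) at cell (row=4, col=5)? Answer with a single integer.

Answer: 1

Derivation:
Check cell (4,5):
  A: rows 3-5 cols 1-2 -> outside (col miss)
  B: rows 2-4 cols 7-8 -> outside (col miss)
  C: rows 1-3 cols 2-6 -> outside (row miss)
  D: rows 3-4 cols 1-6 z=1 -> covers; best now D (z=1)
  E: rows 1-5 cols 3-7 z=5 -> covers; best now D (z=1)
Winner: D at z=1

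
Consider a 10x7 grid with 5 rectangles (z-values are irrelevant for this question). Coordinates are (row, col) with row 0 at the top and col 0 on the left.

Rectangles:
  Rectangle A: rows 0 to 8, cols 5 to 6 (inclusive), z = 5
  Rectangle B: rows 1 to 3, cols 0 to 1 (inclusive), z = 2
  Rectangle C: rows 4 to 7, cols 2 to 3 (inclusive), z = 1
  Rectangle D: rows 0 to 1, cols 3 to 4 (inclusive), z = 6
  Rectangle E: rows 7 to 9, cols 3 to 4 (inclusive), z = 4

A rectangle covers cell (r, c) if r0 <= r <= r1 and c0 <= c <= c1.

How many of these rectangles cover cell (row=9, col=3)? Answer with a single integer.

Check cell (9,3):
  A: rows 0-8 cols 5-6 -> outside (row miss)
  B: rows 1-3 cols 0-1 -> outside (row miss)
  C: rows 4-7 cols 2-3 -> outside (row miss)
  D: rows 0-1 cols 3-4 -> outside (row miss)
  E: rows 7-9 cols 3-4 -> covers
Count covering = 1

Answer: 1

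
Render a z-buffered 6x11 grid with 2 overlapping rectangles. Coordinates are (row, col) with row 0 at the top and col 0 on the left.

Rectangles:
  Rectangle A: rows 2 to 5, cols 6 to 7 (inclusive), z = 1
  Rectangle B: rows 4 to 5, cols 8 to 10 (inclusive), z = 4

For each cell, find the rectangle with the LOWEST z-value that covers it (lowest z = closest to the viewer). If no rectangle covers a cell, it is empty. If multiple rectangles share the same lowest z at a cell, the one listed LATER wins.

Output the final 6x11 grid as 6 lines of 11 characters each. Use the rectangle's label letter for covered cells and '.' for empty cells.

...........
...........
......AA...
......AA...
......AABBB
......AABBB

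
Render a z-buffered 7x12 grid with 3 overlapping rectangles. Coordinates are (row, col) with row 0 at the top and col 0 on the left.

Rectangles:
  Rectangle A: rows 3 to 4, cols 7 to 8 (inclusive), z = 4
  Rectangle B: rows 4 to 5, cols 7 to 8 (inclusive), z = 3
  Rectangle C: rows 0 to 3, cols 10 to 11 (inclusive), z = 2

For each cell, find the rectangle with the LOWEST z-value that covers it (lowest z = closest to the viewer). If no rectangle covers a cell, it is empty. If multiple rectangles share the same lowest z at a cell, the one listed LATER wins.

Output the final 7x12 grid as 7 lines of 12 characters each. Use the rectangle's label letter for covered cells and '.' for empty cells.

..........CC
..........CC
..........CC
.......AA.CC
.......BB...
.......BB...
............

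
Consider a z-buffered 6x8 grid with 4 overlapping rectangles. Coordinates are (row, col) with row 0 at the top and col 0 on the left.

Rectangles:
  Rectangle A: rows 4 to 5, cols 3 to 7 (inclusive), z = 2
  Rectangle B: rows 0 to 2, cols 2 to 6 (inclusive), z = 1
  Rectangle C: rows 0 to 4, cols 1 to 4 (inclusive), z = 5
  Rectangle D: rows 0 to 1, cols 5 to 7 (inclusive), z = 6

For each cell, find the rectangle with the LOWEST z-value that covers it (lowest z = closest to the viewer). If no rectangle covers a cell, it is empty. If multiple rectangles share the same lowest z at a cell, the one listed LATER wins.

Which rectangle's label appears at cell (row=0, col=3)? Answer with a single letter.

Check cell (0,3):
  A: rows 4-5 cols 3-7 -> outside (row miss)
  B: rows 0-2 cols 2-6 z=1 -> covers; best now B (z=1)
  C: rows 0-4 cols 1-4 z=5 -> covers; best now B (z=1)
  D: rows 0-1 cols 5-7 -> outside (col miss)
Winner: B at z=1

Answer: B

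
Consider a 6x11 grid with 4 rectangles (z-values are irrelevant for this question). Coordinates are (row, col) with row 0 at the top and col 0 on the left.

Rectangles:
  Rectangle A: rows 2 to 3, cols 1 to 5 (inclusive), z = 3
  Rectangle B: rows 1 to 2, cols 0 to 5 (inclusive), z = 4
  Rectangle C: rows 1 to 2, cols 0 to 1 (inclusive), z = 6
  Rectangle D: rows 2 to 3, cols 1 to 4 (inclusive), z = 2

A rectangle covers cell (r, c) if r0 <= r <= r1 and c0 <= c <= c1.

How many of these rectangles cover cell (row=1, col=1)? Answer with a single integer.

Answer: 2

Derivation:
Check cell (1,1):
  A: rows 2-3 cols 1-5 -> outside (row miss)
  B: rows 1-2 cols 0-5 -> covers
  C: rows 1-2 cols 0-1 -> covers
  D: rows 2-3 cols 1-4 -> outside (row miss)
Count covering = 2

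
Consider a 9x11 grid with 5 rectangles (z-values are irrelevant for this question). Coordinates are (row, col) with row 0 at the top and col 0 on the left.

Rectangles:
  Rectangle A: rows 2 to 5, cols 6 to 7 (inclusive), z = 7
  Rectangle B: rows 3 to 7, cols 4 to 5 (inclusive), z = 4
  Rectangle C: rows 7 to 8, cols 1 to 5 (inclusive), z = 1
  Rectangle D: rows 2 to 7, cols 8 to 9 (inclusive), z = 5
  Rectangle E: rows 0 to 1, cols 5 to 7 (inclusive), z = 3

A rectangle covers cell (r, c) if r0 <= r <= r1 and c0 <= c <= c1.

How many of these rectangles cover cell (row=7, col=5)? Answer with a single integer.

Answer: 2

Derivation:
Check cell (7,5):
  A: rows 2-5 cols 6-7 -> outside (row miss)
  B: rows 3-7 cols 4-5 -> covers
  C: rows 7-8 cols 1-5 -> covers
  D: rows 2-7 cols 8-9 -> outside (col miss)
  E: rows 0-1 cols 5-7 -> outside (row miss)
Count covering = 2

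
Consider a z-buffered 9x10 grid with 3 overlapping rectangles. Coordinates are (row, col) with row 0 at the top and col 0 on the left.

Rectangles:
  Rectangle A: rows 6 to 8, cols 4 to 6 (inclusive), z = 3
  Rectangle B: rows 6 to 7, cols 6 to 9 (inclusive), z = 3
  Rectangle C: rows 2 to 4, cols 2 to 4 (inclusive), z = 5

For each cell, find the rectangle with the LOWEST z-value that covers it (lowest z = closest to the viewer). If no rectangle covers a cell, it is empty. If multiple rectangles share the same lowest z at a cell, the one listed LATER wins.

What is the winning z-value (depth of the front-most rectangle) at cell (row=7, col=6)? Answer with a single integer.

Answer: 3

Derivation:
Check cell (7,6):
  A: rows 6-8 cols 4-6 z=3 -> covers; best now A (z=3)
  B: rows 6-7 cols 6-9 z=3 -> covers; best now B (z=3)
  C: rows 2-4 cols 2-4 -> outside (row miss)
Winner: B at z=3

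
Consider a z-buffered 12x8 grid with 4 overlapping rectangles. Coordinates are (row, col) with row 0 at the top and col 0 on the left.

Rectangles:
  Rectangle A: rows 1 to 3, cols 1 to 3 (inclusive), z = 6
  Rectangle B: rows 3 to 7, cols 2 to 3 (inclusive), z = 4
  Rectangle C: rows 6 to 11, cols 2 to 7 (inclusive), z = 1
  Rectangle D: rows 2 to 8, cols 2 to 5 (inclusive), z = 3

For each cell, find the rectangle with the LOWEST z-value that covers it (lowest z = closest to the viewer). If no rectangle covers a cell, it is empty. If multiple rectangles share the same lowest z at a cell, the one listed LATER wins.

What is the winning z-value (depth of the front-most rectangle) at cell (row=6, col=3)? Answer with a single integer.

Check cell (6,3):
  A: rows 1-3 cols 1-3 -> outside (row miss)
  B: rows 3-7 cols 2-3 z=4 -> covers; best now B (z=4)
  C: rows 6-11 cols 2-7 z=1 -> covers; best now C (z=1)
  D: rows 2-8 cols 2-5 z=3 -> covers; best now C (z=1)
Winner: C at z=1

Answer: 1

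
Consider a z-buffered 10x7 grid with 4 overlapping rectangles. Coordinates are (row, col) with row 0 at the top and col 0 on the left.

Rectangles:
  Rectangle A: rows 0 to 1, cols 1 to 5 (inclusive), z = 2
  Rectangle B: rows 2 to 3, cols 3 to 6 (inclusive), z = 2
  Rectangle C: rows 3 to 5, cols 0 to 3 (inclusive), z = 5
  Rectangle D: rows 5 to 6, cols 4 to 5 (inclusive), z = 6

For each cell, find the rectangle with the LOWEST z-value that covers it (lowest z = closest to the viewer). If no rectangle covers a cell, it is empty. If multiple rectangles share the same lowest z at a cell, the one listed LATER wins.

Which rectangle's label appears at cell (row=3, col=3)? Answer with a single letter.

Answer: B

Derivation:
Check cell (3,3):
  A: rows 0-1 cols 1-5 -> outside (row miss)
  B: rows 2-3 cols 3-6 z=2 -> covers; best now B (z=2)
  C: rows 3-5 cols 0-3 z=5 -> covers; best now B (z=2)
  D: rows 5-6 cols 4-5 -> outside (row miss)
Winner: B at z=2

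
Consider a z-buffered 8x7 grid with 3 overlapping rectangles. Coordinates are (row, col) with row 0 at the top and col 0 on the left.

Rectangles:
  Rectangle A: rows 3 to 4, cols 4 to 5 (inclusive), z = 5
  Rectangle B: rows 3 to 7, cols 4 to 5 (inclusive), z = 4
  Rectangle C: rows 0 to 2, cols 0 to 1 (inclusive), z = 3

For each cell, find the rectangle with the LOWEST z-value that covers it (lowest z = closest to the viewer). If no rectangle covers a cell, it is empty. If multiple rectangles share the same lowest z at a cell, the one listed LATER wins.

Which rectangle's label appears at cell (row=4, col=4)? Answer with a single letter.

Check cell (4,4):
  A: rows 3-4 cols 4-5 z=5 -> covers; best now A (z=5)
  B: rows 3-7 cols 4-5 z=4 -> covers; best now B (z=4)
  C: rows 0-2 cols 0-1 -> outside (row miss)
Winner: B at z=4

Answer: B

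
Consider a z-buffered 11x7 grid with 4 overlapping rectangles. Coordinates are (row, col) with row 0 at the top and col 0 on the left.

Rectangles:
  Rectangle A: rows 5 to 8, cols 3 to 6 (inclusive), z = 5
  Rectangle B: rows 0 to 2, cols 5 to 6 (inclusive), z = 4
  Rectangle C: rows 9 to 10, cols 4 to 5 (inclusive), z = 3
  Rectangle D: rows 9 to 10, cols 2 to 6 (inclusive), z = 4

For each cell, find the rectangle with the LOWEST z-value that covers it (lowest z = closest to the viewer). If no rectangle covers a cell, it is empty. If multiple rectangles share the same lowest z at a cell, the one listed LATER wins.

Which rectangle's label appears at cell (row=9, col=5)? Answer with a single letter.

Check cell (9,5):
  A: rows 5-8 cols 3-6 -> outside (row miss)
  B: rows 0-2 cols 5-6 -> outside (row miss)
  C: rows 9-10 cols 4-5 z=3 -> covers; best now C (z=3)
  D: rows 9-10 cols 2-6 z=4 -> covers; best now C (z=3)
Winner: C at z=3

Answer: C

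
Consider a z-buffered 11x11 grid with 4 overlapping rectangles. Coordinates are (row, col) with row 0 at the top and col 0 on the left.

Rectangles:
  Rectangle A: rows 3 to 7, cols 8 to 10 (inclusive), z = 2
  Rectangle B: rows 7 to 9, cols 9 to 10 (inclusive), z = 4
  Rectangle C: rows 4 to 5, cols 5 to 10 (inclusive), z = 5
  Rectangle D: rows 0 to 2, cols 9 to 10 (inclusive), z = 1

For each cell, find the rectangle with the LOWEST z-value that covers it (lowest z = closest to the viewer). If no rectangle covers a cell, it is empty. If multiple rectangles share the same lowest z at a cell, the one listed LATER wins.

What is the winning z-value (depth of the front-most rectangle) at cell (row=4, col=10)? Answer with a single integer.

Check cell (4,10):
  A: rows 3-7 cols 8-10 z=2 -> covers; best now A (z=2)
  B: rows 7-9 cols 9-10 -> outside (row miss)
  C: rows 4-5 cols 5-10 z=5 -> covers; best now A (z=2)
  D: rows 0-2 cols 9-10 -> outside (row miss)
Winner: A at z=2

Answer: 2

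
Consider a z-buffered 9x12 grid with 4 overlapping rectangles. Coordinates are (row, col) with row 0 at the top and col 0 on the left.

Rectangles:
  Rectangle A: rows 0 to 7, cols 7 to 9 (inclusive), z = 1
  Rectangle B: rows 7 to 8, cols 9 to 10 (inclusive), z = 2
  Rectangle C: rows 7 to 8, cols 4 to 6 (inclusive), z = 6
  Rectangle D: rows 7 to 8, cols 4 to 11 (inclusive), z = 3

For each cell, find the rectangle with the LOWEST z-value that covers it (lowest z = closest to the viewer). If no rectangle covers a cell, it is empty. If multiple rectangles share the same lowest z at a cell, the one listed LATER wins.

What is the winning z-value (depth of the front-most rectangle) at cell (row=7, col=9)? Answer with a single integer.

Answer: 1

Derivation:
Check cell (7,9):
  A: rows 0-7 cols 7-9 z=1 -> covers; best now A (z=1)
  B: rows 7-8 cols 9-10 z=2 -> covers; best now A (z=1)
  C: rows 7-8 cols 4-6 -> outside (col miss)
  D: rows 7-8 cols 4-11 z=3 -> covers; best now A (z=1)
Winner: A at z=1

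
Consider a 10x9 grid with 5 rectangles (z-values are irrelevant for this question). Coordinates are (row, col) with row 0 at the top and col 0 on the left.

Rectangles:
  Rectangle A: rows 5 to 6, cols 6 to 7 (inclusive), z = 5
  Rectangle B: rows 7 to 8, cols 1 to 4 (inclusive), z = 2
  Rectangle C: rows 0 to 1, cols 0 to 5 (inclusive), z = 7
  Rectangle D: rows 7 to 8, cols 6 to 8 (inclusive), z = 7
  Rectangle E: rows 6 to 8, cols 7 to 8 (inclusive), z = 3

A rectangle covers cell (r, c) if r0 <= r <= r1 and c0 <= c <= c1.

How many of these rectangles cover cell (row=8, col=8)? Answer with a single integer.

Check cell (8,8):
  A: rows 5-6 cols 6-7 -> outside (row miss)
  B: rows 7-8 cols 1-4 -> outside (col miss)
  C: rows 0-1 cols 0-5 -> outside (row miss)
  D: rows 7-8 cols 6-8 -> covers
  E: rows 6-8 cols 7-8 -> covers
Count covering = 2

Answer: 2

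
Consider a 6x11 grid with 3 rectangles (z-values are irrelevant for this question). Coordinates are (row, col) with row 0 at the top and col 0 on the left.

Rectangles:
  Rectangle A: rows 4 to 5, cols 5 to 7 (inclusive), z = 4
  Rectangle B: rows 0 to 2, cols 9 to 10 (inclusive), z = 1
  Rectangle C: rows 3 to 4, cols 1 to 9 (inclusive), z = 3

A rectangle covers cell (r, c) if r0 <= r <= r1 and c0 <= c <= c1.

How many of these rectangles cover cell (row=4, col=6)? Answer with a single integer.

Check cell (4,6):
  A: rows 4-5 cols 5-7 -> covers
  B: rows 0-2 cols 9-10 -> outside (row miss)
  C: rows 3-4 cols 1-9 -> covers
Count covering = 2

Answer: 2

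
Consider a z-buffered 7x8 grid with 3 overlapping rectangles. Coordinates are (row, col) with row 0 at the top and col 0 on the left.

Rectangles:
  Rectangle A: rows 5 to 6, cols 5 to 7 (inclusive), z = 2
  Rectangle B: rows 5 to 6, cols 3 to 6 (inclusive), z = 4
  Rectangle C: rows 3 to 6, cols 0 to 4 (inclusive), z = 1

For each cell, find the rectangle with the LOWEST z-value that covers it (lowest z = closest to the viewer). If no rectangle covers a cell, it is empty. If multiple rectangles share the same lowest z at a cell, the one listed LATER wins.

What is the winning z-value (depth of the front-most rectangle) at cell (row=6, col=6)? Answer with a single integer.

Answer: 2

Derivation:
Check cell (6,6):
  A: rows 5-6 cols 5-7 z=2 -> covers; best now A (z=2)
  B: rows 5-6 cols 3-6 z=4 -> covers; best now A (z=2)
  C: rows 3-6 cols 0-4 -> outside (col miss)
Winner: A at z=2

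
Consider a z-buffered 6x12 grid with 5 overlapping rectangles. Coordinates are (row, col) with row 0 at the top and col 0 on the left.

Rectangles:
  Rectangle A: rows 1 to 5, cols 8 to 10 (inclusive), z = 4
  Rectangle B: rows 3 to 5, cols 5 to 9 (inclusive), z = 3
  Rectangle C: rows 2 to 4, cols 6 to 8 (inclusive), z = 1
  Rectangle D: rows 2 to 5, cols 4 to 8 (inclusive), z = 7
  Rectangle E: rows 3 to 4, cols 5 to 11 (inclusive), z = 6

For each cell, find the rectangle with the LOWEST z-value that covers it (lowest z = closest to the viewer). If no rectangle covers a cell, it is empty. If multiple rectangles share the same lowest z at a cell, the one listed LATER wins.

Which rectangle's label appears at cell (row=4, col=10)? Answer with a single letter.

Check cell (4,10):
  A: rows 1-5 cols 8-10 z=4 -> covers; best now A (z=4)
  B: rows 3-5 cols 5-9 -> outside (col miss)
  C: rows 2-4 cols 6-8 -> outside (col miss)
  D: rows 2-5 cols 4-8 -> outside (col miss)
  E: rows 3-4 cols 5-11 z=6 -> covers; best now A (z=4)
Winner: A at z=4

Answer: A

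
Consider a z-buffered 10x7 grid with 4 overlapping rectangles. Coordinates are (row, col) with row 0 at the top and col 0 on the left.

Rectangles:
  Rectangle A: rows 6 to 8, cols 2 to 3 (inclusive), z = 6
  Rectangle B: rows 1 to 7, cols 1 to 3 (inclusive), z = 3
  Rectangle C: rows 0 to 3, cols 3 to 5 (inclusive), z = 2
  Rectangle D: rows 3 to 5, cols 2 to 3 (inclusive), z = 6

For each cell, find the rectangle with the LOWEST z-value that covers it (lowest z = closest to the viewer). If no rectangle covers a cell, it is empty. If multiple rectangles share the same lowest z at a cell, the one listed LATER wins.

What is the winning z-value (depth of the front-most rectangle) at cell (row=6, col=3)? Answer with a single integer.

Check cell (6,3):
  A: rows 6-8 cols 2-3 z=6 -> covers; best now A (z=6)
  B: rows 1-7 cols 1-3 z=3 -> covers; best now B (z=3)
  C: rows 0-3 cols 3-5 -> outside (row miss)
  D: rows 3-5 cols 2-3 -> outside (row miss)
Winner: B at z=3

Answer: 3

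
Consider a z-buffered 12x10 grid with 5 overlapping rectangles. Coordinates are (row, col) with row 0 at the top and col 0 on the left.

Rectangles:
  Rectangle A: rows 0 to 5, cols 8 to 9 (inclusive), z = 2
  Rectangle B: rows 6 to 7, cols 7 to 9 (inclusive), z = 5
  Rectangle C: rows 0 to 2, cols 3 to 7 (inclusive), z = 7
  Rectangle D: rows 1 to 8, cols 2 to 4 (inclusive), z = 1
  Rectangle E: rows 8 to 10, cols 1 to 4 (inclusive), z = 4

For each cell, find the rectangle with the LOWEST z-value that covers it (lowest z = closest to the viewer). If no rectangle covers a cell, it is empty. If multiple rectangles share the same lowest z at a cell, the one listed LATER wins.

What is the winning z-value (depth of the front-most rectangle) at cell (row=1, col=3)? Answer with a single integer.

Check cell (1,3):
  A: rows 0-5 cols 8-9 -> outside (col miss)
  B: rows 6-7 cols 7-9 -> outside (row miss)
  C: rows 0-2 cols 3-7 z=7 -> covers; best now C (z=7)
  D: rows 1-8 cols 2-4 z=1 -> covers; best now D (z=1)
  E: rows 8-10 cols 1-4 -> outside (row miss)
Winner: D at z=1

Answer: 1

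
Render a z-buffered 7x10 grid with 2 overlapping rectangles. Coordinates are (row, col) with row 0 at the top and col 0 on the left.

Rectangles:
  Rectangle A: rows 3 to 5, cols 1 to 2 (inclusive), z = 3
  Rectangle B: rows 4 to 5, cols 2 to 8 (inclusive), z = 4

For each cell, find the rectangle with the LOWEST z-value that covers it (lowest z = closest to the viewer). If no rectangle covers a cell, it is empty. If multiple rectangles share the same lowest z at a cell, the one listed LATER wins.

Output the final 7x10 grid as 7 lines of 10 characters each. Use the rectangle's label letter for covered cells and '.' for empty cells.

..........
..........
..........
.AA.......
.AABBBBBB.
.AABBBBBB.
..........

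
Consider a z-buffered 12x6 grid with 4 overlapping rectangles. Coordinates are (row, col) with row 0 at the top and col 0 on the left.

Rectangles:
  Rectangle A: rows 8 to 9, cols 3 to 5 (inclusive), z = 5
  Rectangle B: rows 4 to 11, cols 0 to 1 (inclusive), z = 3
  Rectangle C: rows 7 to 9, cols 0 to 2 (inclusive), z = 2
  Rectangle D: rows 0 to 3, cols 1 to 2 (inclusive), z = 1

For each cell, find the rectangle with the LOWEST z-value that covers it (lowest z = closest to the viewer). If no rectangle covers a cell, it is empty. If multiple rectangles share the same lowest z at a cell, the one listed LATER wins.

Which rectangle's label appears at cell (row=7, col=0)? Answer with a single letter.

Check cell (7,0):
  A: rows 8-9 cols 3-5 -> outside (row miss)
  B: rows 4-11 cols 0-1 z=3 -> covers; best now B (z=3)
  C: rows 7-9 cols 0-2 z=2 -> covers; best now C (z=2)
  D: rows 0-3 cols 1-2 -> outside (row miss)
Winner: C at z=2

Answer: C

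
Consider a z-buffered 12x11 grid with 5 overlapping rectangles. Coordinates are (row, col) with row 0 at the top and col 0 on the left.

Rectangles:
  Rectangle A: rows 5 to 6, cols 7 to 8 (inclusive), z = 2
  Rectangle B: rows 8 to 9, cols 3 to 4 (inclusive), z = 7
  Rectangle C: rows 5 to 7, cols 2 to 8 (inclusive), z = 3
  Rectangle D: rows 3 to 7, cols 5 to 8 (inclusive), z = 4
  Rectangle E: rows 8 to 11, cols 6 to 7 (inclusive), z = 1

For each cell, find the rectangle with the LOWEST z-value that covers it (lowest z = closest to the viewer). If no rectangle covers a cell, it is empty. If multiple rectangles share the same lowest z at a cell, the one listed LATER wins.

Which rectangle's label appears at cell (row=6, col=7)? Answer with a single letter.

Answer: A

Derivation:
Check cell (6,7):
  A: rows 5-6 cols 7-8 z=2 -> covers; best now A (z=2)
  B: rows 8-9 cols 3-4 -> outside (row miss)
  C: rows 5-7 cols 2-8 z=3 -> covers; best now A (z=2)
  D: rows 3-7 cols 5-8 z=4 -> covers; best now A (z=2)
  E: rows 8-11 cols 6-7 -> outside (row miss)
Winner: A at z=2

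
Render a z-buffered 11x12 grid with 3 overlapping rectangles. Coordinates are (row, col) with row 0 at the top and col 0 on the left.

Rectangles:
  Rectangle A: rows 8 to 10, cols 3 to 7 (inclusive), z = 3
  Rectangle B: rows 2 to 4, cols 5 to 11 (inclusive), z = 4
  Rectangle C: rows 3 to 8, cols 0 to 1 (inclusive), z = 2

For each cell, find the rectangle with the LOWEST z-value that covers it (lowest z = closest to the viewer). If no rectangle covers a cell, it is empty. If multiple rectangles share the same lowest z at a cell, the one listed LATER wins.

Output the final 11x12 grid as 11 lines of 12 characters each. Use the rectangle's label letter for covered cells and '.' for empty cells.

............
............
.....BBBBBBB
CC...BBBBBBB
CC...BBBBBBB
CC..........
CC..........
CC..........
CC.AAAAA....
...AAAAA....
...AAAAA....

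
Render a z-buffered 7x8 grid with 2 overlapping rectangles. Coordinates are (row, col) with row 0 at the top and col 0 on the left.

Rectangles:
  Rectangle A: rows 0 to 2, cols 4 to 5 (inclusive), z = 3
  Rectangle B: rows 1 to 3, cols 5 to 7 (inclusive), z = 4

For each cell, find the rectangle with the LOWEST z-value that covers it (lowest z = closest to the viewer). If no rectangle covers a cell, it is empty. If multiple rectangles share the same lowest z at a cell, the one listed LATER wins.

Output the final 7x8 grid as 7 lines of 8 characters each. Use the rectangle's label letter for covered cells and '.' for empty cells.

....AA..
....AABB
....AABB
.....BBB
........
........
........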